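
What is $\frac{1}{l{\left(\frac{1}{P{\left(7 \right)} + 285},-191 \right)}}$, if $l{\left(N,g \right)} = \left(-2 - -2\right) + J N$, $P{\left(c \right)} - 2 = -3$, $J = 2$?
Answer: $142$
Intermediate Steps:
$P{\left(c \right)} = -1$ ($P{\left(c \right)} = 2 - 3 = -1$)
$l{\left(N,g \right)} = 2 N$ ($l{\left(N,g \right)} = \left(-2 - -2\right) + 2 N = \left(-2 + 2\right) + 2 N = 0 + 2 N = 2 N$)
$\frac{1}{l{\left(\frac{1}{P{\left(7 \right)} + 285},-191 \right)}} = \frac{1}{2 \frac{1}{-1 + 285}} = \frac{1}{2 \cdot \frac{1}{284}} = \frac{1}{\frac{1}{142}} = 142$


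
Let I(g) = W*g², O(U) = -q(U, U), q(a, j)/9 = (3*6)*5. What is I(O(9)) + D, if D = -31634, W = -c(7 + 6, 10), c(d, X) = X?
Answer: -6592634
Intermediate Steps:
q(a, j) = 810 (q(a, j) = 9*((3*6)*5) = 9*(18*5) = 9*90 = 810)
O(U) = -810 (O(U) = -1*810 = -810)
W = -10 (W = -1*10 = -10)
I(g) = -10*g²
I(O(9)) + D = -10*(-810)² - 31634 = -10*656100 - 31634 = -6561000 - 31634 = -6592634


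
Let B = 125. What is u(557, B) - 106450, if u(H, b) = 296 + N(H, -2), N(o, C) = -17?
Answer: -106171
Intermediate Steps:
u(H, b) = 279 (u(H, b) = 296 - 17 = 279)
u(557, B) - 106450 = 279 - 106450 = -106171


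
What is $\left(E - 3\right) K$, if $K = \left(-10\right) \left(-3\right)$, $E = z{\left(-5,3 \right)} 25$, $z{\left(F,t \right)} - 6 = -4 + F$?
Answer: $-2340$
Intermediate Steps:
$z{\left(F,t \right)} = 2 + F$ ($z{\left(F,t \right)} = 6 + \left(-4 + F\right) = 2 + F$)
$E = -75$ ($E = \left(2 - 5\right) 25 = \left(-3\right) 25 = -75$)
$K = 30$
$\left(E - 3\right) K = \left(-75 - 3\right) 30 = \left(-78\right) 30 = -2340$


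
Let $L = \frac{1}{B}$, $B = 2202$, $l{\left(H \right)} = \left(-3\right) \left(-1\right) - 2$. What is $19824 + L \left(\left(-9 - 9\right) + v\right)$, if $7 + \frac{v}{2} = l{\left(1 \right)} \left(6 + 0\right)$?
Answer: $\frac{21826214}{1101} \approx 19824.0$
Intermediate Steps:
$l{\left(H \right)} = 1$ ($l{\left(H \right)} = 3 - 2 = 1$)
$v = -2$ ($v = -14 + 2 \cdot 1 \left(6 + 0\right) = -14 + 2 \cdot 1 \cdot 6 = -14 + 2 \cdot 6 = -14 + 12 = -2$)
$L = \frac{1}{2202} \approx 0.00045413$
$19824 + L \left(\left(-9 - 9\right) + v\right) = 19824 + \frac{\left(-9 - 9\right) - 2}{2202} = 19824 + \frac{-18 - 2}{2202} = 19824 + \frac{1}{2202} \left(-20\right) = 19824 - \frac{10}{1101} = \frac{21826214}{1101}$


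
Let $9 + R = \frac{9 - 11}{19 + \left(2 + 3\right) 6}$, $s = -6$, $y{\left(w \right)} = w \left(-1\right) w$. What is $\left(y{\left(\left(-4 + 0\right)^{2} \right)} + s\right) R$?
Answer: $\frac{116066}{49} \approx 2368.7$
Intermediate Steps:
$y{\left(w \right)} = - w^{2}$ ($y{\left(w \right)} = - w w = - w^{2}$)
$R = - \frac{443}{49}$ ($R = -9 + \frac{9 - 11}{19 + \left(2 + 3\right) 6} = -9 - \frac{2}{19 + 5 \cdot 6} = -9 - \frac{2}{19 + 30} = -9 - \frac{2}{49} = - \frac{443}{49} \approx -9.0408$)
$\left(y{\left(\left(-4 + 0\right)^{2} \right)} + s\right) R = \left(- \left(\left(-4 + 0\right)^{2}\right)^{2} - 6\right) \left(- \frac{443}{49}\right) = \left(- \left(\left(-4\right)^{2}\right)^{2} - 6\right) \left(- \frac{443}{49}\right) = \left(- 16^{2} - 6\right) \left(- \frac{443}{49}\right) = \left(\left(-1\right) 256 - 6\right) \left(- \frac{443}{49}\right) = \left(-256 - 6\right) \left(- \frac{443}{49}\right) = \left(-262\right) \left(- \frac{443}{49}\right) = \frac{116066}{49}$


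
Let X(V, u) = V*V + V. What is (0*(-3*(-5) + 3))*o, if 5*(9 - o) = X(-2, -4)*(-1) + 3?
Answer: 0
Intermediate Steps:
X(V, u) = V + V² (X(V, u) = V² + V = V + V²)
o = 44/5 (o = 9 - (-2*(1 - 2)*(-1) + 3)/5 = 9 - (-2*(-1)*(-1) + 3)/5 = 9 - (2*(-1) + 3)/5 = 9 - (-2 + 3)/5 = 9 - ⅕*1 = 9 - ⅕ = 44/5 ≈ 8.8000)
(0*(-3*(-5) + 3))*o = (0*(-3*(-5) + 3))*(44/5) = (0*(15 + 3))*(44/5) = (0*18)*(44/5) = 0*(44/5) = 0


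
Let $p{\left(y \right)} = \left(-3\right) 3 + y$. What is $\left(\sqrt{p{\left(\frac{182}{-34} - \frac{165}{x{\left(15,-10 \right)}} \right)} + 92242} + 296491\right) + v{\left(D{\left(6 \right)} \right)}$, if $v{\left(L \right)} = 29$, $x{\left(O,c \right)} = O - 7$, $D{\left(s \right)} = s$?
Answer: $296520 + \frac{\sqrt{426365270}}{68} \approx 2.9682 \cdot 10^{5}$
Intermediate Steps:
$x{\left(O,c \right)} = -7 + O$
$p{\left(y \right)} = -9 + y$
$\left(\sqrt{p{\left(\frac{182}{-34} - \frac{165}{x{\left(15,-10 \right)}} \right)} + 92242} + 296491\right) + v{\left(D{\left(6 \right)} \right)} = \left(\sqrt{\left(-9 + \left(\frac{182}{-34} - \frac{165}{-7 + 15}\right)\right) + 92242} + 296491\right) + 29 = \left(\sqrt{\left(-9 + \left(182 \left(- \frac{1}{34}\right) - \frac{165}{8}\right)\right) + 92242} + 296491\right) + 29 = \left(\sqrt{\left(-9 - \frac{3533}{136}\right) + 92242} + 296491\right) + 29 = \left(\sqrt{- \frac{4757}{136} + 92242} + 296491\right) + 29 = \left(\sqrt{\frac{12540155}{136}} + 296491\right) + 29 = \left(\frac{\sqrt{426365270}}{68} + 296491\right) + 29 = \left(296491 + \frac{\sqrt{426365270}}{68}\right) + 29 = 296520 + \frac{\sqrt{426365270}}{68}$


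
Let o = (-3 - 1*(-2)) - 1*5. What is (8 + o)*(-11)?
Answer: -22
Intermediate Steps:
o = -6 (o = (-3 + 2) - 5 = -1 - 5 = -6)
(8 + o)*(-11) = (8 - 6)*(-11) = 2*(-11) = -22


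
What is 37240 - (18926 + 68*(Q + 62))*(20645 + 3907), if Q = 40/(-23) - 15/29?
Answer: -376440159368/667 ≈ -5.6438e+8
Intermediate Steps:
Q = -1505/667 (Q = 40*(-1/23) - 15*1/29 = -40/23 - 15/29 = -1505/667 ≈ -2.2564)
37240 - (18926 + 68*(Q + 62))*(20645 + 3907) = 37240 - (18926 + 68*(-1505/667 + 62))*(20645 + 3907) = 37240 - (18926 + 68*(39849/667))*24552 = 37240 - (18926 + 2709732/667)*24552 = 37240 - 15333374*24552/667 = 37240 - 1*376464998448/667 = 37240 - 376464998448/667 = -376440159368/667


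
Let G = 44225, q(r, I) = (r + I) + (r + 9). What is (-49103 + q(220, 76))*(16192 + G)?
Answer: -2934937026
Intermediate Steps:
q(r, I) = 9 + I + 2*r (q(r, I) = (I + r) + (9 + r) = 9 + I + 2*r)
(-49103 + q(220, 76))*(16192 + G) = (-49103 + (9 + 76 + 2*220))*(16192 + 44225) = (-49103 + (9 + 76 + 440))*60417 = (-49103 + 525)*60417 = -48578*60417 = -2934937026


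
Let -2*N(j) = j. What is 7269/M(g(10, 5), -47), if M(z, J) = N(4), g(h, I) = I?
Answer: -7269/2 ≈ -3634.5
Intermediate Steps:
N(j) = -j/2
M(z, J) = -2 (M(z, J) = -½*4 = -2)
7269/M(g(10, 5), -47) = 7269/(-2) = 7269*(-½) = -7269/2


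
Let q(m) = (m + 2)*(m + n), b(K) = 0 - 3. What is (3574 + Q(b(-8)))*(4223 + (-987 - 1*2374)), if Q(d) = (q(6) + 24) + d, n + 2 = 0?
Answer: 3126474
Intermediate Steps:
n = -2 (n = -2 + 0 = -2)
b(K) = -3
q(m) = (-2 + m)*(2 + m) (q(m) = (m + 2)*(m - 2) = (2 + m)*(-2 + m) = (-2 + m)*(2 + m))
Q(d) = 56 + d (Q(d) = ((-4 + 6²) + 24) + d = ((-4 + 36) + 24) + d = (32 + 24) + d = 56 + d)
(3574 + Q(b(-8)))*(4223 + (-987 - 1*2374)) = (3574 + (56 - 3))*(4223 + (-987 - 1*2374)) = (3574 + 53)*(4223 + (-987 - 2374)) = 3627*(4223 - 3361) = 3627*862 = 3126474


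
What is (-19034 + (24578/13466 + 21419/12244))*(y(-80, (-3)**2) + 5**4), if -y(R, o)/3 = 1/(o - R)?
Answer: -43631188018146575/3668528914 ≈ -1.1893e+7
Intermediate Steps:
y(R, o) = -3/(o - R)
(-19034 + (24578/13466 + 21419/12244))*(y(-80, (-3)**2) + 5**4) = (-19034 + (24578/13466 + 21419/12244))*(3/(-80 - 1*(-3)**2) + 5**4) = (-19034 + (24578*(1/13466) + 21419*(1/12244)))*(3/(-80 - 1*9) + 625) = (-19034 + (12289/6733 + 21419/12244))*(3/(-80 - 9) + 625) = (-19034 + 294680643/82438852)*(3/(-89) + 625) = -1568846428325*(3*(-1/89) + 625)/82438852 = -1568846428325*(-3/89 + 625)/82438852 = -1568846428325/82438852*55622/89 = -43631188018146575/3668528914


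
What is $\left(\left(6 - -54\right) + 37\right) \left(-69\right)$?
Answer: $-6693$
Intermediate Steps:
$\left(\left(6 - -54\right) + 37\right) \left(-69\right) = \left(\left(6 + 54\right) + 37\right) \left(-69\right) = \left(60 + 37\right) \left(-69\right) = 97 \left(-69\right) = -6693$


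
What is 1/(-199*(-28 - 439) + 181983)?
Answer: 1/274916 ≈ 3.6375e-6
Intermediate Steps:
1/(-199*(-28 - 439) + 181983) = 1/(-199*(-467) + 181983) = 1/(92933 + 181983) = 1/274916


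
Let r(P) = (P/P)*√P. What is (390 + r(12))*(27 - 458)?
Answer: -168090 - 862*√3 ≈ -1.6958e+5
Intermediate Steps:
r(P) = √P (r(P) = 1*√P = √P)
(390 + r(12))*(27 - 458) = (390 + √12)*(27 - 458) = (390 + 2*√3)*(-431) = -168090 - 862*√3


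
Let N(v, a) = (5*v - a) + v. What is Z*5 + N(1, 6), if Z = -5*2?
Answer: -50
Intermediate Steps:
N(v, a) = -a + 6*v (N(v, a) = (-a + 5*v) + v = -a + 6*v)
Z = -10
Z*5 + N(1, 6) = -10*5 + (-1*6 + 6*1) = -50 + (-6 + 6) = -50 + 0 = -50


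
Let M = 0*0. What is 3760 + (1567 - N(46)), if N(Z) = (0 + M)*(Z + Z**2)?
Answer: 5327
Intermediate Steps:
M = 0
N(Z) = 0 (N(Z) = (0 + 0)*(Z + Z**2) = 0*(Z + Z**2) = 0)
3760 + (1567 - N(46)) = 3760 + (1567 - 1*0) = 3760 + (1567 + 0) = 3760 + 1567 = 5327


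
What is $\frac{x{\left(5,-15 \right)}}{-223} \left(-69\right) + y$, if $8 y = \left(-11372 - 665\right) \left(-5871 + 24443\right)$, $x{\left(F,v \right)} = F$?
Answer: $- \frac{12462976703}{446} \approx -2.7944 \cdot 10^{7}$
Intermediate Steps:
$y = - \frac{55887791}{2}$ ($y = \frac{\left(-11372 - 665\right) \left(-5871 + 24443\right)}{8} = \frac{\left(-12037\right) 18572}{8} = \frac{1}{8} \left(-223551164\right) = - \frac{55887791}{2} \approx -2.7944 \cdot 10^{7}$)
$\frac{x{\left(5,-15 \right)}}{-223} \left(-69\right) + y = \frac{5}{-223} \left(-69\right) - \frac{55887791}{2} = 5 \left(- \frac{1}{223}\right) \left(-69\right) - \frac{55887791}{2} = \left(- \frac{5}{223}\right) \left(-69\right) - \frac{55887791}{2} = \frac{345}{223} - \frac{55887791}{2} = - \frac{12462976703}{446}$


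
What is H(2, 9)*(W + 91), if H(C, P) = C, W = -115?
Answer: -48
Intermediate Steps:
H(2, 9)*(W + 91) = 2*(-115 + 91) = 2*(-24) = -48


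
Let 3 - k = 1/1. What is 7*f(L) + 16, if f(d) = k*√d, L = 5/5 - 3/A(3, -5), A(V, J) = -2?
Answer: 16 + 7*√10 ≈ 38.136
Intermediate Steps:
k = 2 (k = 3 - 1/1 = 3 - 1*1 = 3 - 1 = 2)
L = 5/2 (L = 5/5 - 3/(-2) = 5*(⅕) - 3*(-½) = 1 + 3/2 = 5/2 ≈ 2.5000)
f(d) = 2*√d
7*f(L) + 16 = 7*(2*√(5/2)) + 16 = 7*(2*(√10/2)) + 16 = 7*√10 + 16 = 16 + 7*√10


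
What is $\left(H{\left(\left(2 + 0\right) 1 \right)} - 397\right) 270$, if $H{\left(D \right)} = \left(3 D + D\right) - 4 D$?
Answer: $-107190$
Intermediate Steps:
$H{\left(D \right)} = 0$ ($H{\left(D \right)} = 4 D - 4 D = 0$)
$\left(H{\left(\left(2 + 0\right) 1 \right)} - 397\right) 270 = \left(0 - 397\right) 270 = \left(-397\right) 270 = -107190$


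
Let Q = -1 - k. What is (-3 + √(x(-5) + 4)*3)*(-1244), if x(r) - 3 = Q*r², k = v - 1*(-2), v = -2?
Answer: 3732 - 11196*I*√2 ≈ 3732.0 - 15834.0*I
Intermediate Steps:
k = 0 (k = -2 - 1*(-2) = -2 + 2 = 0)
Q = -1 (Q = -1 - 1*0 = -1 + 0 = -1)
x(r) = 3 - r²
(-3 + √(x(-5) + 4)*3)*(-1244) = (-3 + √((3 - 1*(-5)²) + 4)*3)*(-1244) = (-3 + √((3 - 1*25) + 4)*3)*(-1244) = (-3 + √((3 - 25) + 4)*3)*(-1244) = (-3 + √(-22 + 4)*3)*(-1244) = (-3 + √(-18)*3)*(-1244) = (-3 + (3*I*√2)*3)*(-1244) = (-3 + 9*I*√2)*(-1244) = 3732 - 11196*I*√2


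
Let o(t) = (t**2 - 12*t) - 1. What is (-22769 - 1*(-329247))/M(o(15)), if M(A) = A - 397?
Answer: -306478/353 ≈ -868.21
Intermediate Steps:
o(t) = -1 + t**2 - 12*t
M(A) = -397 + A
(-22769 - 1*(-329247))/M(o(15)) = (-22769 - 1*(-329247))/(-397 + (-1 + 15**2 - 12*15)) = (-22769 + 329247)/(-397 + (-1 + 225 - 180)) = 306478/(-397 + 44) = 306478/(-353) = 306478*(-1/353) = -306478/353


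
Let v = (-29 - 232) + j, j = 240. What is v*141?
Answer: -2961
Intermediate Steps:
v = -21 (v = (-29 - 232) + 240 = -261 + 240 = -21)
v*141 = -21*141 = -2961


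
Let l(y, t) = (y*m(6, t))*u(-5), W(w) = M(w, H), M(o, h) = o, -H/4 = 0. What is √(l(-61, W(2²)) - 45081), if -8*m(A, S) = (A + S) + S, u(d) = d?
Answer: I*√182459/2 ≈ 213.58*I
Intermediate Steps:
H = 0 (H = -4*0 = 0)
W(w) = w
m(A, S) = -S/4 - A/8 (m(A, S) = -((A + S) + S)/8 = -(A + 2*S)/8 = -S/4 - A/8)
l(y, t) = -5*y*(-¾ - t/4) (l(y, t) = (y*(-t/4 - ⅛*6))*(-5) = (y*(-t/4 - ¾))*(-5) = (y*(-¾ - t/4))*(-5) = -5*y*(-¾ - t/4))
√(l(-61, W(2²)) - 45081) = √((5/4)*(-61)*(3 + 2²) - 45081) = √((5/4)*(-61)*(3 + 4) - 45081) = √((5/4)*(-61)*7 - 45081) = √(-2135/4 - 45081) = √(-182459/4) = I*√182459/2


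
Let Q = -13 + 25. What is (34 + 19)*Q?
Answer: 636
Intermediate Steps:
Q = 12
(34 + 19)*Q = (34 + 19)*12 = 53*12 = 636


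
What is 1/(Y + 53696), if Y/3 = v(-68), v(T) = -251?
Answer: 1/52943 ≈ 1.8888e-5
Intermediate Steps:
Y = -753 (Y = 3*(-251) = -753)
1/(Y + 53696) = 1/(-753 + 53696) = 1/52943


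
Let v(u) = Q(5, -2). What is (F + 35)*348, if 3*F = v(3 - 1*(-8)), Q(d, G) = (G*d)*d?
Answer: 6380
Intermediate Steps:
Q(d, G) = G*d²
v(u) = -50 (v(u) = -2*5² = -2*25 = -50)
F = -50/3 (F = (⅓)*(-50) = -50/3 ≈ -16.667)
(F + 35)*348 = (-50/3 + 35)*348 = (55/3)*348 = 6380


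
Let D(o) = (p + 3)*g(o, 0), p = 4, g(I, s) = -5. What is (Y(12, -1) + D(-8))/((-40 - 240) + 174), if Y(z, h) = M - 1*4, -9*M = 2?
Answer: 353/954 ≈ 0.37002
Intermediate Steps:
M = -2/9 (M = -⅑*2 = -2/9 ≈ -0.22222)
D(o) = -35 (D(o) = (4 + 3)*(-5) = 7*(-5) = -35)
Y(z, h) = -38/9 (Y(z, h) = -2/9 - 1*4 = -2/9 - 4 = -38/9)
(Y(12, -1) + D(-8))/((-40 - 240) + 174) = (-38/9 - 35)/((-40 - 240) + 174) = -353/9/(-280 + 174) = -353/9/(-106) = -1/106*(-353/9) = 353/954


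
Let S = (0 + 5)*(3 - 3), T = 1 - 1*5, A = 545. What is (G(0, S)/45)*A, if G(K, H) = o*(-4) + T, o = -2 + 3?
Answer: -872/9 ≈ -96.889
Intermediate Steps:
T = -4 (T = 1 - 5 = -4)
o = 1
S = 0 (S = 5*0 = 0)
G(K, H) = -8 (G(K, H) = 1*(-4) - 4 = -4 - 4 = -8)
(G(0, S)/45)*A = -8/45*545 = -872/9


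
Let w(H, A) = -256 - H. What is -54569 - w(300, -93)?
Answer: -54013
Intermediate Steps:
-54569 - w(300, -93) = -54569 - (-256 - 1*300) = -54569 - (-256 - 300) = -54569 - 1*(-556) = -54569 + 556 = -54013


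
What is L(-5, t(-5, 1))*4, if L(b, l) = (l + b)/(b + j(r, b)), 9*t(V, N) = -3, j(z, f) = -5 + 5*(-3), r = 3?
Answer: 64/75 ≈ 0.85333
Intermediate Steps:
j(z, f) = -20 (j(z, f) = -5 - 15 = -20)
t(V, N) = -⅓ (t(V, N) = (⅑)*(-3) = -⅓)
L(b, l) = (b + l)/(-20 + b) (L(b, l) = (l + b)/(b - 20) = (b + l)/(-20 + b))
L(-5, t(-5, 1))*4 = ((-5 - ⅓)/(-20 - 5))*4 = (-16/3/(-25))*4 = -1/25*(-16/3)*4 = (16/75)*4 = 64/75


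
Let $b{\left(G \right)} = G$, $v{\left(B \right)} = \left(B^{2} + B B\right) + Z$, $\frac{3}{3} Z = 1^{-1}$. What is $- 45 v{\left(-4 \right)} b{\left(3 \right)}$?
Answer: $-4455$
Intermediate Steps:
$Z = 1$ ($Z = 1^{-1} = 1$)
$v{\left(B \right)} = 1 + 2 B^{2}$ ($v{\left(B \right)} = \left(B^{2} + B B\right) + 1 = \left(B^{2} + B^{2}\right) + 1 = 2 B^{2} + 1 = 1 + 2 B^{2}$)
$- 45 v{\left(-4 \right)} b{\left(3 \right)} = - 45 \left(1 + 2 \left(-4\right)^{2}\right) 3 = - 45 \left(1 + 2 \cdot 16\right) 3 = - 45 \left(1 + 32\right) 3 = \left(-45\right) 33 \cdot 3 = \left(-1485\right) 3 = -4455$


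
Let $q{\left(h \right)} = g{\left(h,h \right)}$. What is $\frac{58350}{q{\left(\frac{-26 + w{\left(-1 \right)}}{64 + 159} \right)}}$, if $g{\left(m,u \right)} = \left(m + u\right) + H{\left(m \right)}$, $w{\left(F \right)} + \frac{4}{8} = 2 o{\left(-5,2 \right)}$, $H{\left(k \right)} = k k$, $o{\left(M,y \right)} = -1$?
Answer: $- \frac{773783240}{3173} \approx -2.4386 \cdot 10^{5}$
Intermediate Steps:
$H{\left(k \right)} = k^{2}$
$w{\left(F \right)} = - \frac{5}{2}$ ($w{\left(F \right)} = - \frac{1}{2} + 2 \left(-1\right) = - \frac{1}{2} - 2 = - \frac{5}{2}$)
$g{\left(m,u \right)} = m + u + m^{2}$ ($g{\left(m,u \right)} = \left(m + u\right) + m^{2} = m + u + m^{2}$)
$q{\left(h \right)} = h^{2} + 2 h$ ($q{\left(h \right)} = h + h + h^{2} = h^{2} + 2 h$)
$\frac{58350}{q{\left(\frac{-26 + w{\left(-1 \right)}}{64 + 159} \right)}} = \frac{58350}{\frac{-26 - \frac{5}{2}}{64 + 159} \left(2 + \frac{-26 - \frac{5}{2}}{64 + 159}\right)} = \frac{58350}{- \frac{57}{2 \cdot 223} \left(2 - \frac{57}{2 \cdot 223}\right)} = \frac{58350}{\left(- \frac{57}{2}\right) \frac{1}{223} \left(2 - \frac{57}{446}\right)} = \frac{58350}{\left(- \frac{57}{446}\right) \left(2 - \frac{57}{446}\right)} = \frac{58350}{\left(- \frac{57}{446}\right) \frac{835}{446}} = \frac{58350}{- \frac{47595}{198916}} = 58350 \left(- \frac{198916}{47595}\right) = - \frac{773783240}{3173}$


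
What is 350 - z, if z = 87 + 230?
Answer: 33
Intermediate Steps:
z = 317
350 - z = 350 - 1*317 = 350 - 317 = 33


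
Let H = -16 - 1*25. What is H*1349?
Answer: -55309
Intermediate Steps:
H = -41 (H = -16 - 25 = -41)
H*1349 = -41*1349 = -55309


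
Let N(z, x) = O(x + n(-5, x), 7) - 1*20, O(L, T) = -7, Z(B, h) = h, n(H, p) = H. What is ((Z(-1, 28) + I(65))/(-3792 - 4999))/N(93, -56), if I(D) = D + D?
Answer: 158/237357 ≈ 0.00066566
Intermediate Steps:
I(D) = 2*D
N(z, x) = -27 (N(z, x) = -7 - 1*20 = -7 - 20 = -27)
((Z(-1, 28) + I(65))/(-3792 - 4999))/N(93, -56) = ((28 + 2*65)/(-3792 - 4999))/(-27) = ((28 + 130)/(-8791))*(-1/27) = (158*(-1/8791))*(-1/27) = -158/8791*(-1/27) = 158/237357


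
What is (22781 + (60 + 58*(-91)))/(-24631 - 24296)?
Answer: -17563/48927 ≈ -0.35896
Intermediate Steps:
(22781 + (60 + 58*(-91)))/(-24631 - 24296) = (22781 + (60 - 5278))/(-48927) = (22781 - 5218)*(-1/48927) = 17563*(-1/48927) = -17563/48927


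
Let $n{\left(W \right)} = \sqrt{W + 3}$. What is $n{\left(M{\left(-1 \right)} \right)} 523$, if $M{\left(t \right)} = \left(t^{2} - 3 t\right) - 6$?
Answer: $523$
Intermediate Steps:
$M{\left(t \right)} = -6 + t^{2} - 3 t$
$n{\left(W \right)} = \sqrt{3 + W}$
$n{\left(M{\left(-1 \right)} \right)} 523 = \sqrt{3 - \left(3 - 1\right)} 523 = \sqrt{3 + \left(-6 + 1 + 3\right)} 523 = \sqrt{3 - 2} \cdot 523 = \sqrt{1} \cdot 523 = 1 \cdot 523 = 523$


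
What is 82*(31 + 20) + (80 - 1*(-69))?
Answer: 4331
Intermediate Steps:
82*(31 + 20) + (80 - 1*(-69)) = 82*51 + (80 + 69) = 4182 + 149 = 4331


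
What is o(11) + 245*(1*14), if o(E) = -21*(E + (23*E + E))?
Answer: -2345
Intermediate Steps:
o(E) = -525*E (o(E) = -21*(E + 24*E) = -525*E)
o(11) + 245*(1*14) = -525*11 + 245*(1*14) = -5775 + 245*14 = -5775 + 3430 = -2345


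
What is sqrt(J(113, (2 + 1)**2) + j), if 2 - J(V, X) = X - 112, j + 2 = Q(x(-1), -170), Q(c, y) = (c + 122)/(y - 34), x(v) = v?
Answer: sqrt(1065441)/102 ≈ 10.120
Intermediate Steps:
Q(c, y) = (122 + c)/(-34 + y)
j = -529/204 (j = -2 + (122 - 1)/(-34 - 170) = -2 + 121/(-204) = -2 - 1/204*121 = -2 - 121/204 = -529/204 ≈ -2.5931)
J(V, X) = 114 - X (J(V, X) = 2 - (X - 112) = 2 - (-112 + X) = 2 + (112 - X) = 114 - X)
sqrt(J(113, (2 + 1)**2) + j) = sqrt((114 - (2 + 1)**2) - 529/204) = sqrt((114 - 1*3**2) - 529/204) = sqrt((114 - 1*9) - 529/204) = sqrt((114 - 9) - 529/204) = sqrt(105 - 529/204) = sqrt(20891/204) = sqrt(1065441)/102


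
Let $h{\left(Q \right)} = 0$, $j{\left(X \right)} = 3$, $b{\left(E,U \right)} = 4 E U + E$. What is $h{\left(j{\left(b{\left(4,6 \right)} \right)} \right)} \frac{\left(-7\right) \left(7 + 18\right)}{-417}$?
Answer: $0$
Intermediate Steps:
$b{\left(E,U \right)} = E + 4 E U$ ($b{\left(E,U \right)} = 4 E U + E = E + 4 E U$)
$h{\left(j{\left(b{\left(4,6 \right)} \right)} \right)} \frac{\left(-7\right) \left(7 + 18\right)}{-417} = 0 \frac{\left(-7\right) \left(7 + 18\right)}{-417} = 0 \left(-7\right) 25 \left(- \frac{1}{417}\right) = 0 \left(\left(-175\right) \left(- \frac{1}{417}\right)\right) = 0 \cdot \frac{175}{417} = 0$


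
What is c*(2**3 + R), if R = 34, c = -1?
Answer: -42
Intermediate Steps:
c*(2**3 + R) = -(2**3 + 34) = -(8 + 34) = -1*42 = -42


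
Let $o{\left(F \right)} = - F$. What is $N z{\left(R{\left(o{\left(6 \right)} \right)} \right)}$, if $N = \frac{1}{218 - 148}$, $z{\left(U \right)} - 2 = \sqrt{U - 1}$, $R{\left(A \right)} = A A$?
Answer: $\frac{1}{35} + \frac{\sqrt{35}}{70} \approx 0.11309$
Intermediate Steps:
$R{\left(A \right)} = A^{2}$
$z{\left(U \right)} = 2 + \sqrt{-1 + U}$ ($z{\left(U \right)} = 2 + \sqrt{U - 1} = 2 + \sqrt{-1 + U}$)
$N = \frac{1}{70} \approx 0.014286$
$N z{\left(R{\left(o{\left(6 \right)} \right)} \right)} = \frac{2 + \sqrt{-1 + \left(\left(-1\right) 6\right)^{2}}}{70} = \frac{2 + \sqrt{-1 + \left(-6\right)^{2}}}{70} = \frac{2 + \sqrt{-1 + 36}}{70} = \frac{2 + \sqrt{35}}{70} = \frac{1}{35} + \frac{\sqrt{35}}{70}$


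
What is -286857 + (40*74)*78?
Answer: -55977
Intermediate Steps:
-286857 + (40*74)*78 = -286857 + 2960*78 = -286857 + 230880 = -55977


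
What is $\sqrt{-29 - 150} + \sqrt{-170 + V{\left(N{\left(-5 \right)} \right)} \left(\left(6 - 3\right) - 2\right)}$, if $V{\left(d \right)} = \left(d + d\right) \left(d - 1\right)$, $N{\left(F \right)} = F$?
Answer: $i \left(\sqrt{110} + \sqrt{179}\right) \approx 23.867 i$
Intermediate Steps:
$V{\left(d \right)} = 2 d \left(-1 + d\right)$
$\sqrt{-29 - 150} + \sqrt{-170 + V{\left(N{\left(-5 \right)} \right)} \left(\left(6 - 3\right) - 2\right)} = \sqrt{-29 - 150} + \sqrt{-170 + 2 \left(-5\right) \left(-1 - 5\right) \left(\left(6 - 3\right) - 2\right)} = \sqrt{-179} + \sqrt{-170 + 2 \left(-5\right) \left(-6\right) \left(3 - 2\right)} = i \sqrt{179} + \sqrt{-170 + 60 \cdot 1} = i \sqrt{179} + \sqrt{-170 + 60} = i \sqrt{179} + \sqrt{-110} = i \sqrt{179} + i \sqrt{110} = i \sqrt{110} + i \sqrt{179}$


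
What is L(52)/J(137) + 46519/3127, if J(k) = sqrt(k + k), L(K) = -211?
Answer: 46519/3127 - 211*sqrt(274)/274 ≈ 2.1296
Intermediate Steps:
J(k) = sqrt(2)*sqrt(k) (J(k) = sqrt(2*k) = sqrt(2)*sqrt(k))
L(52)/J(137) + 46519/3127 = -211*sqrt(274)/274 + 46519/3127 = 46519/3127 - 211*sqrt(274)/274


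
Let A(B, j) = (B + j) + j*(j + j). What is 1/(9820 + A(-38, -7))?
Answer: 1/9873 ≈ 0.00010129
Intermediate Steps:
A(B, j) = B + j + 2*j² (A(B, j) = (B + j) + j*(2*j) = (B + j) + 2*j² = B + j + 2*j²)
1/(9820 + A(-38, -7)) = 1/(9820 + (-38 - 7 + 2*(-7)²)) = 1/(9820 + (-38 - 7 + 2*49)) = 1/(9820 + (-38 - 7 + 98)) = 1/(9820 + 53) = 1/9873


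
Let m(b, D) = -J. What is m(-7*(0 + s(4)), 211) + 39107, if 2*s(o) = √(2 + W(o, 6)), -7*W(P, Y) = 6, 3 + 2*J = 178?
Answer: 78039/2 ≈ 39020.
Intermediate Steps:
J = 175/2 (J = -3/2 + (½)*178 = -3/2 + 89 = 175/2 ≈ 87.500)
W(P, Y) = -6/7 (W(P, Y) = -⅐*6 = -6/7)
s(o) = √14/7 (s(o) = √(2 - 6/7)/2 = √(8/7)/2 = (2*√14/7)/2 = √14/7)
m(b, D) = -175/2 (m(b, D) = -1*175/2 = -175/2)
m(-7*(0 + s(4)), 211) + 39107 = -175/2 + 39107 = 78039/2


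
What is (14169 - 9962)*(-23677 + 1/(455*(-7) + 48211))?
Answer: -4485001088407/45026 ≈ -9.9609e+7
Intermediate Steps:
(14169 - 9962)*(-23677 + 1/(455*(-7) + 48211)) = 4207*(-23677 + 1/(-3185 + 48211)) = 4207*(-23677 + 1/45026) = 4207*(-1066080601/45026) = -4485001088407/45026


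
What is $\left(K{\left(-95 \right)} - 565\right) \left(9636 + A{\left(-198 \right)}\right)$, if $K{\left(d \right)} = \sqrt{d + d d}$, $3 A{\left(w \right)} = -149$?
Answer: $- \frac{16248835}{3} + \frac{28759 \sqrt{8930}}{3} \approx -4.5104 \cdot 10^{6}$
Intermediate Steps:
$A{\left(w \right)} = - \frac{149}{3}$ ($A{\left(w \right)} = \frac{1}{3} \left(-149\right) = - \frac{149}{3}$)
$K{\left(d \right)} = \sqrt{d + d^{2}}$
$\left(K{\left(-95 \right)} - 565\right) \left(9636 + A{\left(-198 \right)}\right) = \left(\sqrt{- 95 \left(1 - 95\right)} - 565\right) \left(9636 - \frac{149}{3}\right) = \left(\sqrt{\left(-95\right) \left(-94\right)} - 565\right) \frac{28759}{3} = \left(\sqrt{8930} - 565\right) \frac{28759}{3} = \left(-565 + \sqrt{8930}\right) \frac{28759}{3} = - \frac{16248835}{3} + \frac{28759 \sqrt{8930}}{3}$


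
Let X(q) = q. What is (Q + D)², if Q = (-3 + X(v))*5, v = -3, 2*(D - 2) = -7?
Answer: 3969/4 ≈ 992.25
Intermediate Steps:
D = -3/2 (D = 2 + (½)*(-7) = 2 - 7/2 = -3/2 ≈ -1.5000)
Q = -30 (Q = (-3 - 3)*5 = -6*5 = -30)
(Q + D)² = (-30 - 3/2)² = (-63/2)² = 3969/4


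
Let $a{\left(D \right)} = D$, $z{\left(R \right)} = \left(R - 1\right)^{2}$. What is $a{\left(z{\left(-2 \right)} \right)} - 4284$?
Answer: $-4275$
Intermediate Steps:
$z{\left(R \right)} = \left(-1 + R\right)^{2}$
$a{\left(z{\left(-2 \right)} \right)} - 4284 = \left(-1 - 2\right)^{2} - 4284 = \left(-3\right)^{2} - 4284 = 9 - 4284 = -4275$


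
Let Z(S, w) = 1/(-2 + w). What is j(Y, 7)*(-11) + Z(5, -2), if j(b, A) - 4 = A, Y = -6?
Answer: -485/4 ≈ -121.25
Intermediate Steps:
j(b, A) = 4 + A
j(Y, 7)*(-11) + Z(5, -2) = (4 + 7)*(-11) + 1/(-2 - 2) = 11*(-11) + 1/(-4) = -121 - ¼ = -485/4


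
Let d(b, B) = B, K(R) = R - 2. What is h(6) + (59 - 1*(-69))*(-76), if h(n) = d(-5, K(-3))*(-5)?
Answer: -9703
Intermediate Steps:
K(R) = -2 + R
h(n) = 25 (h(n) = (-2 - 3)*(-5) = -5*(-5) = 25)
h(6) + (59 - 1*(-69))*(-76) = 25 + (59 - 1*(-69))*(-76) = 25 + (59 + 69)*(-76) = 25 + 128*(-76) = 25 - 9728 = -9703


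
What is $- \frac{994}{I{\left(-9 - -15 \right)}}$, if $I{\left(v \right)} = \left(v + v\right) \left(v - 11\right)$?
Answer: $\frac{497}{30} \approx 16.567$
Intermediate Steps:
$I{\left(v \right)} = 2 v \left(-11 + v\right)$
$- \frac{994}{I{\left(-9 - -15 \right)}} = - \frac{994}{2 \left(-9 - -15\right) \left(-11 - -6\right)} = - \frac{994}{2 \left(-9 + 15\right) \left(-11 + \left(-9 + 15\right)\right)} = - \frac{994}{2 \cdot 6 \left(-11 + 6\right)} = - \frac{994}{2 \cdot 6 \left(-5\right)} = - \frac{994}{-60} = \left(-994\right) \left(- \frac{1}{60}\right) = \frac{497}{30}$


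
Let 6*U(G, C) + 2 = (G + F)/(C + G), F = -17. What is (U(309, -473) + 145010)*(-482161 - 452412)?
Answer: -33338373100765/246 ≈ -1.3552e+11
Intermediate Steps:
U(G, C) = -⅓ + (-17 + G)/(6*(C + G)) (U(G, C) = -⅓ + ((G - 17)/(C + G))/6 = -⅓ + ((-17 + G)/(C + G))/6 = -⅓ + (-17 + G)/(6*(C + G)))
(U(309, -473) + 145010)*(-482161 - 452412) = ((-17 - 1*309 - 2*(-473))/(6*(-473 + 309)) + 145010)*(-482161 - 452412) = ((⅙)*(-17 - 309 + 946)/(-164) + 145010)*(-934573) = ((⅙)*(-1/164)*620 + 145010)*(-934573) = (-155/246 + 145010)*(-934573) = (35672305/246)*(-934573) = -33338373100765/246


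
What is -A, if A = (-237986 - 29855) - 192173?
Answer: 460014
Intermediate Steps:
A = -460014 (A = -267841 - 192173 = -460014)
-A = -1*(-460014) = 460014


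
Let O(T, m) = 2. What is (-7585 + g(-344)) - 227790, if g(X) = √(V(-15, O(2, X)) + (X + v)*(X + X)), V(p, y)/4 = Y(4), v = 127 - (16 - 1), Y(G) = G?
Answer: -235375 + 4*√9977 ≈ -2.3498e+5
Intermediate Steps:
v = 112 (v = 127 - 1*15 = 127 - 15 = 112)
V(p, y) = 16 (V(p, y) = 4*4 = 16)
g(X) = √(16 + 2*X*(112 + X)) (g(X) = √(16 + (X + 112)*(X + X)) = √(16 + (112 + X)*(2*X)) = √(16 + 2*X*(112 + X)))
(-7585 + g(-344)) - 227790 = (-7585 + √(16 + 2*(-344)² + 224*(-344))) - 227790 = (-7585 + √(16 + 2*118336 - 77056)) - 227790 = (-7585 + √(16 + 236672 - 77056)) - 227790 = (-7585 + √159632) - 227790 = (-7585 + 4*√9977) - 227790 = -235375 + 4*√9977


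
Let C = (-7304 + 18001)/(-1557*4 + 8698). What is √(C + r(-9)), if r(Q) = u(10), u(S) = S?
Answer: 9*√2990/130 ≈ 3.7856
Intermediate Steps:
r(Q) = 10
C = 563/130 (C = 10697/(-6228 + 8698) = 10697/2470 = 10697*(1/2470) = 563/130 ≈ 4.3308)
√(C + r(-9)) = √(563/130 + 10) = √(1863/130) = 9*√2990/130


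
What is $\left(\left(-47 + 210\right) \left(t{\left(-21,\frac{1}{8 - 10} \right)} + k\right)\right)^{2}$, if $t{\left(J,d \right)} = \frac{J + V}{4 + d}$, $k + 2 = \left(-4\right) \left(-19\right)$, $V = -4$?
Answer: $\frac{5819248656}{49} \approx 1.1876 \cdot 10^{8}$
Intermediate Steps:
$k = 74$ ($k = -2 - -76 = -2 + 76 = 74$)
$t{\left(J,d \right)} = \frac{-4 + J}{4 + d}$ ($t{\left(J,d \right)} = \frac{J - 4}{4 + d} = \frac{-4 + J}{4 + d}$)
$\left(\left(-47 + 210\right) \left(t{\left(-21,\frac{1}{8 - 10} \right)} + k\right)\right)^{2} = \left(\left(-47 + 210\right) \left(\frac{-4 - 21}{4 + \frac{1}{8 - 10}} + 74\right)\right)^{2} = \left(163 \left(\frac{1}{4 + \frac{1}{-2}} \left(-25\right) + 74\right)\right)^{2} = \left(163 \left(\frac{1}{4 - \frac{1}{2}} \left(-25\right) + 74\right)\right)^{2} = \left(163 \left(\frac{1}{\frac{7}{2}} \left(-25\right) + 74\right)\right)^{2} = \left(163 \left(\frac{2}{7} \left(-25\right) + 74\right)\right)^{2} = \left(163 \left(- \frac{50}{7} + 74\right)\right)^{2} = \left(163 \cdot \frac{468}{7}\right)^{2} = \left(\frac{76284}{7}\right)^{2} = \frac{5819248656}{49}$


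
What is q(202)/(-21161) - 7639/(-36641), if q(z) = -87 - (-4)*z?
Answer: 19318674/110765743 ≈ 0.17441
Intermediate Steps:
q(z) = -87 + 4*z
q(202)/(-21161) - 7639/(-36641) = (-87 + 4*202)/(-21161) - 7639/(-36641) = (-87 + 808)*(-1/21161) - 7639*(-1/36641) = 721*(-1/21161) + 7639/36641 = -103/3023 + 7639/36641 = 19318674/110765743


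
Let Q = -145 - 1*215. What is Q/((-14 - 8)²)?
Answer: -90/121 ≈ -0.74380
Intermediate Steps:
Q = -360 (Q = -145 - 215 = -360)
Q/((-14 - 8)²) = -360/(-14 - 8)² = -360/((-22)²) = -360/484 = -360*1/484 = -90/121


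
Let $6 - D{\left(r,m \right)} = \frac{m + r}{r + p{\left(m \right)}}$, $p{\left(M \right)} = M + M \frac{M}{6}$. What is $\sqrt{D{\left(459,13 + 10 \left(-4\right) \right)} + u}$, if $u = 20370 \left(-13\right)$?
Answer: $\frac{2 i \sqrt{111284209}}{41} \approx 514.59 i$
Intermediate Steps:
$p{\left(M \right)} = M + \frac{M^{2}}{6}$ ($p{\left(M \right)} = M + M M \frac{1}{6} = M + M \frac{M}{6} = M + \frac{M^{2}}{6}$)
$D{\left(r,m \right)} = 6 - \frac{m + r}{r + \frac{m \left(6 + m\right)}{6}}$
$u = -264810$
$\sqrt{D{\left(459,13 + 10 \left(-4\right) \right)} + u} = \sqrt{\frac{6 \left(- (13 + 10 \left(-4\right)) + 5 \cdot 459 + \left(13 + 10 \left(-4\right)\right) \left(6 + \left(13 + 10 \left(-4\right)\right)\right)\right)}{6 \cdot 459 + \left(13 + 10 \left(-4\right)\right) \left(6 + \left(13 + 10 \left(-4\right)\right)\right)} - 264810} = \sqrt{\frac{6 \left(- (13 - 40) + 2295 + \left(13 - 40\right) \left(6 + \left(13 - 40\right)\right)\right)}{2754 + \left(13 - 40\right) \left(6 + \left(13 - 40\right)\right)} - 264810} = \sqrt{\frac{6 \left(\left(-1\right) \left(-27\right) + 2295 - 27 \left(6 - 27\right)\right)}{2754 - 27 \left(6 - 27\right)} - 264810} = \sqrt{\frac{6 \left(27 + 2295 - -567\right)}{2754 - -567} - 264810} = \sqrt{\frac{6 \left(27 + 2295 + 567\right)}{2754 + 567} - 264810} = \sqrt{6 \cdot \frac{1}{3321} \cdot 2889 - 264810} = \sqrt{\frac{214}{41} - 264810} = \sqrt{- \frac{10856996}{41}} = \frac{2 i \sqrt{111284209}}{41}$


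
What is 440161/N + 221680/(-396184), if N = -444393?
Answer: -34112223233/22007674539 ≈ -1.5500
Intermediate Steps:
440161/N + 221680/(-396184) = 440161/(-444393) + 221680/(-396184) = 440161*(-1/444393) + 221680*(-1/396184) = -440161/444393 - 27710/49523 = -34112223233/22007674539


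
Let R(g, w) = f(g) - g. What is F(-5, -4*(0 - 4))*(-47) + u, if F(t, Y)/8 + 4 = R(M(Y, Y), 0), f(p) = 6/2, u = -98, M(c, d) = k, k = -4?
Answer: -1226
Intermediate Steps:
M(c, d) = -4
f(p) = 3 (f(p) = 6*(1/2) = 3)
R(g, w) = 3 - g
F(t, Y) = 24 (F(t, Y) = -32 + 8*(3 - 1*(-4)) = -32 + 8*(3 + 4) = -32 + 8*7 = -32 + 56 = 24)
F(-5, -4*(0 - 4))*(-47) + u = 24*(-47) - 98 = -1128 - 98 = -1226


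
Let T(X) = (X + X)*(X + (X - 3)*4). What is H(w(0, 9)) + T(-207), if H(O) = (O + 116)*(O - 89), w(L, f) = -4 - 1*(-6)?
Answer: 423192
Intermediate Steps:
T(X) = 2*X*(-12 + 5*X) (T(X) = (2*X)*(X + (-3 + X)*4) = (2*X)*(X + (-12 + 4*X)) = (2*X)*(-12 + 5*X) = 2*X*(-12 + 5*X))
w(L, f) = 2 (w(L, f) = -4 + 6 = 2)
H(O) = (-89 + O)*(116 + O) (H(O) = (116 + O)*(-89 + O) = (-89 + O)*(116 + O))
H(w(0, 9)) + T(-207) = (-10324 + 2² + 27*2) + 2*(-207)*(-12 + 5*(-207)) = (-10324 + 4 + 54) + 2*(-207)*(-12 - 1035) = -10266 + 2*(-207)*(-1047) = -10266 + 433458 = 423192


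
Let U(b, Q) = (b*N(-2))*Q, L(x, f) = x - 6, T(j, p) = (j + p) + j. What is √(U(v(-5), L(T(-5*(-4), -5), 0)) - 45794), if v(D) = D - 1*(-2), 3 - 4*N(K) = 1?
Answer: 5*I*√7334/2 ≈ 214.1*I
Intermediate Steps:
N(K) = ½ (N(K) = ¾ - ¼*1 = ¾ - ¼ = ½)
v(D) = 2 + D (v(D) = D + 2 = 2 + D)
T(j, p) = p + 2*j
L(x, f) = -6 + x
U(b, Q) = Q*b/2 (U(b, Q) = (b*(½))*Q = (b/2)*Q = Q*b/2)
√(U(v(-5), L(T(-5*(-4), -5), 0)) - 45794) = √((-6 + (-5 + 2*(-5*(-4))))*(2 - 5)/2 - 45794) = √((½)*(-6 + (-5 + 2*20))*(-3) - 45794) = √((½)*(-6 + (-5 + 40))*(-3) - 45794) = √((½)*(-6 + 35)*(-3) - 45794) = √((½)*29*(-3) - 45794) = √(-87/2 - 45794) = √(-91675/2) = 5*I*√7334/2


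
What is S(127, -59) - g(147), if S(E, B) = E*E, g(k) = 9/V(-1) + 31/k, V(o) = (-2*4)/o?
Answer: 18966133/1176 ≈ 16128.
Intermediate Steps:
V(o) = -8/o
g(k) = 9/8 + 31/k (g(k) = 9/((-8/(-1))) + 31/k = 9/((-8*(-1))) + 31/k = 9/8 + 31/k)
S(E, B) = E²
S(127, -59) - g(147) = 127² - (9/8 + 31/147) = 16129 - (9/8 + 31*(1/147)) = 16129 - (9/8 + 31/147) = 16129 - 1*1571/1176 = 16129 - 1571/1176 = 18966133/1176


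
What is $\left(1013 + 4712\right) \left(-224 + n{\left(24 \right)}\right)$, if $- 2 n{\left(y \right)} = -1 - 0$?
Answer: $- \frac{2559075}{2} \approx -1.2795 \cdot 10^{6}$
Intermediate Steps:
$n{\left(y \right)} = \frac{1}{2}$ ($n{\left(y \right)} = - \frac{-1 - 0}{2} = - \frac{-1 + 0}{2} = \left(- \frac{1}{2}\right) \left(-1\right) = \frac{1}{2}$)
$\left(1013 + 4712\right) \left(-224 + n{\left(24 \right)}\right) = \left(1013 + 4712\right) \left(-224 + \frac{1}{2}\right) = 5725 \left(- \frac{447}{2}\right) = - \frac{2559075}{2}$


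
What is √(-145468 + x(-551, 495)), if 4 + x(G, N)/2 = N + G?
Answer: 2*I*√36397 ≈ 381.56*I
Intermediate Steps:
x(G, N) = -8 + 2*G + 2*N (x(G, N) = -8 + 2*(N + G) = -8 + 2*(G + N) = -8 + (2*G + 2*N) = -8 + 2*G + 2*N)
√(-145468 + x(-551, 495)) = √(-145468 + (-8 + 2*(-551) + 2*495)) = √(-145468 + (-8 - 1102 + 990)) = √(-145468 - 120) = √(-145588) = 2*I*√36397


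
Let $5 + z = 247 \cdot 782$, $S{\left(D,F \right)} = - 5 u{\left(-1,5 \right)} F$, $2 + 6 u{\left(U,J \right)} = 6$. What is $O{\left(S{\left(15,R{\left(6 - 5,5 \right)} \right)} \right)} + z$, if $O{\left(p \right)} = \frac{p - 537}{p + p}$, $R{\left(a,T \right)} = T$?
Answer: $\frac{19316561}{100} \approx 1.9317 \cdot 10^{5}$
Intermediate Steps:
$u{\left(U,J \right)} = \frac{2}{3}$ ($u{\left(U,J \right)} = - \frac{1}{3} + \frac{1}{6} \cdot 6 = - \frac{1}{3} + 1 = \frac{2}{3}$)
$S{\left(D,F \right)} = - \frac{10 F}{3}$ ($S{\left(D,F \right)} = \left(-5\right) \frac{2}{3} F = - \frac{10 F}{3}$)
$O{\left(p \right)} = \frac{-537 + p}{2 p}$
$z = 193149$ ($z = -5 + 247 \cdot 782 = -5 + 193154 = 193149$)
$O{\left(S{\left(15,R{\left(6 - 5,5 \right)} \right)} \right)} + z = \frac{-537 - \frac{50}{3}}{2 \left(\left(- \frac{10}{3}\right) 5\right)} + 193149 = \frac{-537 - \frac{50}{3}}{2 \left(- \frac{50}{3}\right)} + 193149 = \frac{1}{2} \left(- \frac{3}{50}\right) \left(- \frac{1661}{3}\right) + 193149 = \frac{1661}{100} + 193149 = \frac{19316561}{100}$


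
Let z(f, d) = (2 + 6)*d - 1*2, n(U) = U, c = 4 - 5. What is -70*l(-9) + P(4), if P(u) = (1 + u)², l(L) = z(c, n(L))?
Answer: 5205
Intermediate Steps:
c = -1
z(f, d) = -2 + 8*d (z(f, d) = 8*d - 2 = -2 + 8*d)
l(L) = -2 + 8*L
-70*l(-9) + P(4) = -70*(-2 + 8*(-9)) + (1 + 4)² = -70*(-2 - 72) + 5² = -70*(-74) + 25 = 5180 + 25 = 5205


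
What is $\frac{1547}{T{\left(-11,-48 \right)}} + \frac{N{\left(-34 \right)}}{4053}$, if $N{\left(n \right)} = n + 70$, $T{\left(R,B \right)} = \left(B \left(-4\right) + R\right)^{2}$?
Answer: $\frac{2483129}{44260111} \approx 0.056103$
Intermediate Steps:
$T{\left(R,B \right)} = \left(R - 4 B\right)^{2}$ ($T{\left(R,B \right)} = \left(- 4 B + R\right)^{2} = \left(R - 4 B\right)^{2}$)
$N{\left(n \right)} = 70 + n$
$\frac{1547}{T{\left(-11,-48 \right)}} + \frac{N{\left(-34 \right)}}{4053} = \frac{1547}{\left(\left(-1\right) \left(-11\right) + 4 \left(-48\right)\right)^{2}} + \frac{70 - 34}{4053} = \frac{1547}{\left(11 - 192\right)^{2}} + 36 \cdot \frac{1}{4053} = \frac{1547}{\left(-181\right)^{2}} + \frac{12}{1351} = \frac{1547}{32761} + \frac{12}{1351} = \frac{2483129}{44260111}$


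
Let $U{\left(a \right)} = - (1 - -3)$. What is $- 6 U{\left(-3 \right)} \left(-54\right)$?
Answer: $-1296$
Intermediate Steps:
$U{\left(a \right)} = -4$ ($U{\left(a \right)} = - (1 + 3) = \left(-1\right) 4 = -4$)
$- 6 U{\left(-3 \right)} \left(-54\right) = \left(-6\right) \left(-4\right) \left(-54\right) = 24 \left(-54\right) = -1296$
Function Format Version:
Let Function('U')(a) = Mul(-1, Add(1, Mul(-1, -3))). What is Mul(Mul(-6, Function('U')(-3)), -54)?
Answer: -1296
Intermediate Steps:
Function('U')(a) = -4 (Function('U')(a) = Mul(-1, Add(1, 3)) = Mul(-1, 4) = -4)
Mul(Mul(-6, Function('U')(-3)), -54) = Mul(Mul(-6, -4), -54) = Mul(24, -54) = -1296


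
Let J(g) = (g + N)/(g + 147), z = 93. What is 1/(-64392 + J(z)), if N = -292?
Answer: -240/15454279 ≈ -1.5530e-5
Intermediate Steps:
J(g) = (-292 + g)/(147 + g) (J(g) = (g - 292)/(g + 147) = (-292 + g)/(147 + g))
1/(-64392 + J(z)) = 1/(-64392 + (-292 + 93)/(147 + 93)) = 1/(-64392 - 199/240) = 1/(-15454279/240) = -240/15454279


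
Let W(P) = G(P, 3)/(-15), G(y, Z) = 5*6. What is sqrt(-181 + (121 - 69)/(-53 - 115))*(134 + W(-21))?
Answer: 22*I*sqrt(319830)/7 ≈ 1777.4*I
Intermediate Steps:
G(y, Z) = 30
W(P) = -2 (W(P) = 30/(-15) = 30*(-1/15) = -2)
sqrt(-181 + (121 - 69)/(-53 - 115))*(134 + W(-21)) = sqrt(-181 + (121 - 69)/(-53 - 115))*(134 - 2) = sqrt(-181 + 52/(-168))*132 = sqrt(-181 + 52*(-1/168))*132 = sqrt(-181 - 13/42)*132 = sqrt(-7615/42)*132 = (I*sqrt(319830)/42)*132 = 22*I*sqrt(319830)/7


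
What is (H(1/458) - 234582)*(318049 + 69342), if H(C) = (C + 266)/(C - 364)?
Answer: -15149901912154721/166711 ≈ -9.0875e+10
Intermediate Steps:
H(C) = (266 + C)/(-364 + C)
(H(1/458) - 234582)*(318049 + 69342) = ((266 + 1/458)/(-364 + 1/458) - 234582)*(318049 + 69342) = ((266 + 1/458)/(-364 + 1/458) - 234582)*387391 = ((121829/458)/(-166711/458) - 234582)*387391 = (-458/166711*121829/458 - 234582)*387391 = (-121829/166711 - 234582)*387391 = -39107521631/166711*387391 = -15149901912154721/166711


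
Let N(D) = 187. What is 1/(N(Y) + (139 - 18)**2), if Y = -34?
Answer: 1/14828 ≈ 6.7440e-5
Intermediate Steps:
1/(N(Y) + (139 - 18)**2) = 1/(187 + (139 - 18)**2) = 1/(187 + 121**2) = 1/(187 + 14641) = 1/14828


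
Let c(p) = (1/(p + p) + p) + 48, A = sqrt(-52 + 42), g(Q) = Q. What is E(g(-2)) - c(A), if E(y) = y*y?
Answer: -44 - 19*I*sqrt(10)/20 ≈ -44.0 - 3.0042*I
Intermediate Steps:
A = I*sqrt(10) (A = sqrt(-10) = I*sqrt(10) ≈ 3.1623*I)
E(y) = y**2
c(p) = 48 + p + 1/(2*p) (c(p) = (1/(2*p) + p) + 48 = (p + 1/(2*p)) + 48 = 48 + p + 1/(2*p))
E(g(-2)) - c(A) = (-2)**2 - (48 + I*sqrt(10) + 1/(2*((I*sqrt(10))))) = 4 - (48 + I*sqrt(10) + (-I*sqrt(10)/10)/2) = 4 - (48 + I*sqrt(10) - I*sqrt(10)/20) = 4 - (48 + 19*I*sqrt(10)/20) = 4 + (-48 - 19*I*sqrt(10)/20) = -44 - 19*I*sqrt(10)/20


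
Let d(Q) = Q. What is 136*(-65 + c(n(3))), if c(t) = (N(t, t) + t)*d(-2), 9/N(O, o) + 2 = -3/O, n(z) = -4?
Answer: -28968/5 ≈ -5793.6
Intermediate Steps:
N(O, o) = 9/(-2 - 3/O)
c(t) = -2*t + 18*t/(3 + 2*t) (c(t) = (-9*t/(3 + 2*t) + t)*(-2) = (t - 9*t/(3 + 2*t))*(-2) = -2*t + 18*t/(3 + 2*t))
136*(-65 + c(n(3))) = 136*(-65 + 4*(-4)*(3 - 1*(-4))/(3 + 2*(-4))) = 136*(-65 + 4*(-4)*(3 + 4)/(3 - 8)) = 136*(-65 + 4*(-4)*7/(-5)) = 136*(-65 + 4*(-4)*(-⅕)*7) = 136*(-65 + 112/5) = 136*(-213/5) = -28968/5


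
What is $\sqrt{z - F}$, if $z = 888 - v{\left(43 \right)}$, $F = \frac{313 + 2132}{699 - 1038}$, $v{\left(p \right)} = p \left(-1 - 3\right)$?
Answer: $\frac{\sqrt{13627235}}{113} \approx 32.668$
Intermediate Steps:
$v{\left(p \right)} = - 4 p$ ($v{\left(p \right)} = p \left(-4\right) = - 4 p$)
$F = - \frac{815}{113}$ ($F = \frac{2445}{-339} = 2445 \left(- \frac{1}{339}\right) = - \frac{815}{113} \approx -7.2124$)
$z = 1060$ ($z = 888 - \left(-4\right) 43 = 888 - -172 = 888 + 172 = 1060$)
$\sqrt{z - F} = \sqrt{1060 - - \frac{815}{113}} = \sqrt{1060 + \frac{815}{113}} = \sqrt{\frac{120595}{113}} = \frac{\sqrt{13627235}}{113}$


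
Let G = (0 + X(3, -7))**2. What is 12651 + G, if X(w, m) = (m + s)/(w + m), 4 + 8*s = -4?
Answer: 12655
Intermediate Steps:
s = -1 (s = -1/2 + (1/8)*(-4) = -1/2 - 1/2 = -1)
X(w, m) = (-1 + m)/(m + w) (X(w, m) = (m - 1)/(w + m) = (-1 + m)/(m + w))
G = 4 (G = (0 + (-1 - 7)/(-7 + 3))**2 = (0 - 8/(-4))**2 = (0 - 1/4*(-8))**2 = (0 + 2)**2 = 2**2 = 4)
12651 + G = 12651 + 4 = 12655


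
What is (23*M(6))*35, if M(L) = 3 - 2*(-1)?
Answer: 4025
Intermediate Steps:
M(L) = 5 (M(L) = 3 + 2 = 5)
(23*M(6))*35 = (23*5)*35 = 115*35 = 4025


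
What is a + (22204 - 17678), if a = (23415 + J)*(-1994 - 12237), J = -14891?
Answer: -121300518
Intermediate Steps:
a = -121305044 (a = (23415 - 14891)*(-1994 - 12237) = 8524*(-14231) = -121305044)
a + (22204 - 17678) = -121305044 + (22204 - 17678) = -121305044 + 4526 = -121300518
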